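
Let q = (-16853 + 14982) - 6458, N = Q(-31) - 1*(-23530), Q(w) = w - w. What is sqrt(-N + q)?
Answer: I*sqrt(31859) ≈ 178.49*I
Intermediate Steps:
Q(w) = 0
N = 23530 (N = 0 - 1*(-23530) = 0 + 23530 = 23530)
q = -8329 (q = -1871 - 6458 = -8329)
sqrt(-N + q) = sqrt(-1*23530 - 8329) = sqrt(-23530 - 8329) = sqrt(-31859) = I*sqrt(31859)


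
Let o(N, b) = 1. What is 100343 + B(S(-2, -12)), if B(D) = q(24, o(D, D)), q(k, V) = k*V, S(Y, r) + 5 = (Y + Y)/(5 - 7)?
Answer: 100367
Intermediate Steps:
S(Y, r) = -5 - Y (S(Y, r) = -5 + (Y + Y)/(5 - 7) = -5 + (2*Y)/(-2) = -5 + (2*Y)*(-½) = -5 - Y)
q(k, V) = V*k
B(D) = 24 (B(D) = 1*24 = 24)
100343 + B(S(-2, -12)) = 100343 + 24 = 100367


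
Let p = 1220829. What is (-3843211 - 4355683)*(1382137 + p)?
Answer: -21341442319604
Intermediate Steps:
(-3843211 - 4355683)*(1382137 + p) = (-3843211 - 4355683)*(1382137 + 1220829) = -8198894*2602966 = -21341442319604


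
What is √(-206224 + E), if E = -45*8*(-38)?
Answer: 4*I*√12034 ≈ 438.8*I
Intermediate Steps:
E = 13680 (E = -360*(-38) = 13680)
√(-206224 + E) = √(-206224 + 13680) = √(-192544) = 4*I*√12034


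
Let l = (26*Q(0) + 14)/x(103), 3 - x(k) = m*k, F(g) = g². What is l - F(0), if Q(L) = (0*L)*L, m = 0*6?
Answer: 14/3 ≈ 4.6667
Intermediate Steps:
m = 0
Q(L) = 0 (Q(L) = 0*L = 0)
x(k) = 3 (x(k) = 3 - 0*k = 3 - 1*0 = 3 + 0 = 3)
l = 14/3 (l = (26*0 + 14)/3 = (0 + 14)*(⅓) = 14*(⅓) = 14/3 ≈ 4.6667)
l - F(0) = 14/3 - 1*0² = 14/3 - 1*0 = 14/3 + 0 = 14/3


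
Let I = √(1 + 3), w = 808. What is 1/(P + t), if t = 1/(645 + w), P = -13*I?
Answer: -1453/37777 ≈ -0.038463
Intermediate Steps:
I = 2 (I = √4 = 2)
P = -26 (P = -13*2 = -26)
t = 1/1453 (t = 1/(645 + 808) = 1/1453 ≈ 0.00068823)
1/(P + t) = 1/(-26 + 1/1453) = 1/(-37777/1453) = -1453/37777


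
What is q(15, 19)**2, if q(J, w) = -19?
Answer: 361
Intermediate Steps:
q(15, 19)**2 = (-19)**2 = 361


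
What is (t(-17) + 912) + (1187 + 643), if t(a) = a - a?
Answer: 2742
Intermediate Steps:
t(a) = 0
(t(-17) + 912) + (1187 + 643) = (0 + 912) + (1187 + 643) = 912 + 1830 = 2742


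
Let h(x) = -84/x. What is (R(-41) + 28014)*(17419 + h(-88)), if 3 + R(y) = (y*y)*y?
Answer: -7839153745/11 ≈ -7.1265e+8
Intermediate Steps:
R(y) = -3 + y**3 (R(y) = -3 + (y*y)*y = -3 + y**2*y = -3 + y**3)
(R(-41) + 28014)*(17419 + h(-88)) = ((-3 + (-41)**3) + 28014)*(17419 - 84/(-88)) = ((-3 - 68921) + 28014)*(17419 - 84*(-1/88)) = (-68924 + 28014)*(17419 + 21/22) = -40910*383239/22 = -7839153745/11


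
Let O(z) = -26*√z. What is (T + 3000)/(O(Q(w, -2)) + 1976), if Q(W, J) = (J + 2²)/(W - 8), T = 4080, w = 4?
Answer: 179360/50063 + 1180*I*√2/50063 ≈ 3.5827 + 0.033333*I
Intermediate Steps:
Q(W, J) = (4 + J)/(-8 + W) (Q(W, J) = (J + 4)/(-8 + W) = (4 + J)/(-8 + W))
(T + 3000)/(O(Q(w, -2)) + 1976) = (4080 + 3000)/(-26*√(4 - 2)*(I/2) + 1976) = 7080/(-26*√2*(I/2) + 1976) = 7080/(-26*I*√2/2 + 1976) = 7080/(-13*I*√2 + 1976) = 7080/(1976 - 13*I*√2)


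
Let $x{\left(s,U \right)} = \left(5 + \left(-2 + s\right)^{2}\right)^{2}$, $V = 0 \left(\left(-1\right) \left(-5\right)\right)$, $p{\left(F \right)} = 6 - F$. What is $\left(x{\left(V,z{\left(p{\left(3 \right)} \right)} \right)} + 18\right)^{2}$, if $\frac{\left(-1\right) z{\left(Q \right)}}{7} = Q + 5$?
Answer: $9801$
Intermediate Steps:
$z{\left(Q \right)} = -35 - 7 Q$ ($z{\left(Q \right)} = - 7 \left(Q + 5\right) = - 7 \left(5 + Q\right) = -35 - 7 Q$)
$V = 0$ ($V = 0 \cdot 5 = 0$)
$\left(x{\left(V,z{\left(p{\left(3 \right)} \right)} \right)} + 18\right)^{2} = \left(\left(5 + \left(-2 + 0\right)^{2}\right)^{2} + 18\right)^{2} = \left(\left(5 + \left(-2\right)^{2}\right)^{2} + 18\right)^{2} = \left(\left(5 + 4\right)^{2} + 18\right)^{2} = \left(9^{2} + 18\right)^{2} = \left(81 + 18\right)^{2} = 99^{2} = 9801$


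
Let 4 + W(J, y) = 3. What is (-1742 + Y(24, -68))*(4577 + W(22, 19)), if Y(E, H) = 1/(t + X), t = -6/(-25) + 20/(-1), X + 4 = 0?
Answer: -215232784/27 ≈ -7.9716e+6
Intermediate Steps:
W(J, y) = -1 (W(J, y) = -4 + 3 = -1)
X = -4 (X = -4 + 0 = -4)
t = -494/25 (t = -6*(-1/25) + 20*(-1) = 6/25 - 20 = -494/25 ≈ -19.760)
Y(E, H) = -25/594 (Y(E, H) = 1/(-494/25 - 4) = 1/(-594/25) = -25/594)
(-1742 + Y(24, -68))*(4577 + W(22, 19)) = (-1742 - 25/594)*(4577 - 1) = -1034773/594*4576 = -215232784/27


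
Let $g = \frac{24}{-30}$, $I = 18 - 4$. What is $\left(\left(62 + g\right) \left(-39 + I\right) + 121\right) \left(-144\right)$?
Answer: $202896$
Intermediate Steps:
$I = 14$ ($I = 18 - 4 = 14$)
$g = - \frac{4}{5}$ ($g = 24 \left(- \frac{1}{30}\right) = - \frac{4}{5} \approx -0.8$)
$\left(\left(62 + g\right) \left(-39 + I\right) + 121\right) \left(-144\right) = \left(\left(62 - \frac{4}{5}\right) \left(-39 + 14\right) + 121\right) \left(-144\right) = \left(\frac{306}{5} \left(-25\right) + 121\right) \left(-144\right) = \left(-1530 + 121\right) \left(-144\right) = \left(-1409\right) \left(-144\right) = 202896$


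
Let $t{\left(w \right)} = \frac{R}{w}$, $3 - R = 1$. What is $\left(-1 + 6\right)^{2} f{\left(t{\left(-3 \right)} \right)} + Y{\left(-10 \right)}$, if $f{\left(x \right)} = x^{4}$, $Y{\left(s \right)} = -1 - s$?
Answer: $\frac{1129}{81} \approx 13.938$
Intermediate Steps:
$R = 2$ ($R = 3 - 1 = 2$)
$t{\left(w \right)} = \frac{2}{w}$
$\left(-1 + 6\right)^{2} f{\left(t{\left(-3 \right)} \right)} + Y{\left(-10 \right)} = \left(-1 + 6\right)^{2} \left(\frac{2}{-3}\right)^{4} - -9 = 5^{2} \left(2 \left(- \frac{1}{3}\right)\right)^{4} + \left(-1 + 10\right) = 25 \left(- \frac{2}{3}\right)^{4} + 9 = 25 \cdot \frac{16}{81} + 9 = \frac{400}{81} + 9 = \frac{1129}{81}$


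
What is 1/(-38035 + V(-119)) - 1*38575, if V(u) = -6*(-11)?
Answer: -1464654176/37969 ≈ -38575.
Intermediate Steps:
V(u) = 66
1/(-38035 + V(-119)) - 1*38575 = 1/(-38035 + 66) - 1*38575 = 1/(-37969) - 38575 = -1/37969 - 38575 = -1464654176/37969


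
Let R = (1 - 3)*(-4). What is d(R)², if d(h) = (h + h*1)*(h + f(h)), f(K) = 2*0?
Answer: 16384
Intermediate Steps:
f(K) = 0
R = 8 (R = -2*(-4) = 8)
d(h) = 2*h² (d(h) = (h + h*1)*(h + 0) = (h + h)*h = (2*h)*h = 2*h²)
d(R)² = (2*8²)² = (2*64)² = 128² = 16384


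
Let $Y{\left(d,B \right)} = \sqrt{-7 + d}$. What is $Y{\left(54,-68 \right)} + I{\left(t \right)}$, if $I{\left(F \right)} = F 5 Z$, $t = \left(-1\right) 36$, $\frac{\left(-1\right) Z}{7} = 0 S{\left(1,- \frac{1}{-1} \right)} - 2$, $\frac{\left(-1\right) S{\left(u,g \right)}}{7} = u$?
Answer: $-2520 + \sqrt{47} \approx -2513.1$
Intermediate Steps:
$S{\left(u,g \right)} = - 7 u$
$Z = 14$ ($Z = - 7 \left(0 \left(\left(-7\right) 1\right) - 2\right) = - 7 \left(0 \left(-7\right) - 2\right) = - 7 \left(0 - 2\right) = \left(-7\right) \left(-2\right) = 14$)
$t = -36$
$I{\left(F \right)} = 70 F$ ($I{\left(F \right)} = F 5 \cdot 14 = 5 F 14 = 70 F$)
$Y{\left(54,-68 \right)} + I{\left(t \right)} = \sqrt{-7 + 54} + 70 \left(-36\right) = \sqrt{47} - 2520 = -2520 + \sqrt{47}$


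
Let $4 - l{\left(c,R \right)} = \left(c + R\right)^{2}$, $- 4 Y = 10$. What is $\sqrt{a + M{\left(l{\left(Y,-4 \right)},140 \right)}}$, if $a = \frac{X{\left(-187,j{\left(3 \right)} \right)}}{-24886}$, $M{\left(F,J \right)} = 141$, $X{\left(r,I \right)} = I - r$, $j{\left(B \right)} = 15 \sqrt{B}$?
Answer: $\frac{\sqrt{87318478754 - 373290 \sqrt{3}}}{24886} \approx 11.874$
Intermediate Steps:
$Y = - \frac{5}{2}$ ($Y = \left(- \frac{1}{4}\right) 10 = - \frac{5}{2} \approx -2.5$)
$l{\left(c,R \right)} = 4 - \left(R + c\right)^{2}$ ($l{\left(c,R \right)} = 4 - \left(c + R\right)^{2} = 4 - \left(R + c\right)^{2}$)
$a = - \frac{187}{24886} - \frac{15 \sqrt{3}}{24886}$ ($a = \frac{15 \sqrt{3} - -187}{-24886} = \left(15 \sqrt{3} + 187\right) \left(- \frac{1}{24886}\right) = \left(187 + 15 \sqrt{3}\right) \left(- \frac{1}{24886}\right) = - \frac{187}{24886} - \frac{15 \sqrt{3}}{24886} \approx -0.0085583$)
$\sqrt{a + M{\left(l{\left(Y,-4 \right)},140 \right)}} = \sqrt{\left(- \frac{187}{24886} - \frac{15 \sqrt{3}}{24886}\right) + 141} = \sqrt{\frac{3508739}{24886} - \frac{15 \sqrt{3}}{24886}}$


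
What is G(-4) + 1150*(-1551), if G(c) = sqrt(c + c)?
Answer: -1783650 + 2*I*sqrt(2) ≈ -1.7837e+6 + 2.8284*I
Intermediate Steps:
G(c) = sqrt(2)*sqrt(c) (G(c) = sqrt(2*c) = sqrt(2)*sqrt(c))
G(-4) + 1150*(-1551) = sqrt(2)*sqrt(-4) + 1150*(-1551) = sqrt(2)*(2*I) - 1783650 = 2*I*sqrt(2) - 1783650 = -1783650 + 2*I*sqrt(2)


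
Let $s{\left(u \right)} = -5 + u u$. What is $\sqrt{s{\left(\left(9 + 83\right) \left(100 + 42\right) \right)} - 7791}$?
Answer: $10 \sqrt{1706603} \approx 13064.0$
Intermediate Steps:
$s{\left(u \right)} = -5 + u^{2}$
$\sqrt{s{\left(\left(9 + 83\right) \left(100 + 42\right) \right)} - 7791} = \sqrt{\left(-5 + \left(\left(9 + 83\right) \left(100 + 42\right)\right)^{2}\right) - 7791} = \sqrt{\left(-5 + \left(92 \cdot 142\right)^{2}\right) - 7791} = \sqrt{\left(-5 + 13064^{2}\right) - 7791} = \sqrt{\left(-5 + 170668096\right) - 7791} = \sqrt{170668091 - 7791} = \sqrt{170660300} = 10 \sqrt{1706603}$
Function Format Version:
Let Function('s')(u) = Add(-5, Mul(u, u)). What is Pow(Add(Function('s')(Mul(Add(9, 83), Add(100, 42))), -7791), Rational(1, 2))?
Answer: Mul(10, Pow(1706603, Rational(1, 2))) ≈ 13064.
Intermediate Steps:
Function('s')(u) = Add(-5, Pow(u, 2))
Pow(Add(Function('s')(Mul(Add(9, 83), Add(100, 42))), -7791), Rational(1, 2)) = Pow(Add(Add(-5, Pow(Mul(Add(9, 83), Add(100, 42)), 2)), -7791), Rational(1, 2)) = Pow(Add(Add(-5, Pow(Mul(92, 142), 2)), -7791), Rational(1, 2)) = Pow(Add(Add(-5, Pow(13064, 2)), -7791), Rational(1, 2)) = Pow(Add(Add(-5, 170668096), -7791), Rational(1, 2)) = Pow(Add(170668091, -7791), Rational(1, 2)) = Pow(170660300, Rational(1, 2)) = Mul(10, Pow(1706603, Rational(1, 2)))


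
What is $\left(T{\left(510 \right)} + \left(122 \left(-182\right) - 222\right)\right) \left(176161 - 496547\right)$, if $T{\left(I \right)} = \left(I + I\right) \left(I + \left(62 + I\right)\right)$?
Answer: $-346405828604$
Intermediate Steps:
$T{\left(I \right)} = 2 I \left(62 + 2 I\right)$
$\left(T{\left(510 \right)} + \left(122 \left(-182\right) - 222\right)\right) \left(176161 - 496547\right) = \left(4 \cdot 510 \left(31 + 510\right) + \left(122 \left(-182\right) - 222\right)\right) \left(176161 - 496547\right) = \left(4 \cdot 510 \cdot 541 - 22426\right) \left(-320386\right) = \left(1103640 - 22426\right) \left(-320386\right) = 1081214 \left(-320386\right) = -346405828604$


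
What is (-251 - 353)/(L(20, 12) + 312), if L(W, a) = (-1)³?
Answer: -604/311 ≈ -1.9421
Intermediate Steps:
L(W, a) = -1
(-251 - 353)/(L(20, 12) + 312) = (-251 - 353)/(-1 + 312) = -604/311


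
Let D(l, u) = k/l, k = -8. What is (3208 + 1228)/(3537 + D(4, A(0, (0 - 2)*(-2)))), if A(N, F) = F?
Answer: 4436/3535 ≈ 1.2549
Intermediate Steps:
D(l, u) = -8/l
(3208 + 1228)/(3537 + D(4, A(0, (0 - 2)*(-2)))) = (3208 + 1228)/(3537 - 8/4) = 4436/(3537 - 8*¼) = 4436/(3537 - 2) = 4436/3535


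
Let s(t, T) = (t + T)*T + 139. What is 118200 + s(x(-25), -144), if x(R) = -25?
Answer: 142675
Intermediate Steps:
s(t, T) = 139 + T*(T + t) (s(t, T) = (T + t)*T + 139 = T*(T + t) + 139 = 139 + T*(T + t))
118200 + s(x(-25), -144) = 118200 + (139 + (-144)**2 - 144*(-25)) = 118200 + (139 + 20736 + 3600) = 118200 + 24475 = 142675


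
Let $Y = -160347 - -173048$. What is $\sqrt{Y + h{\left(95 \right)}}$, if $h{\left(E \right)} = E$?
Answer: $2 \sqrt{3199} \approx 113.12$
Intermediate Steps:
$Y = 12701$ ($Y = -160347 + 173048 = 12701$)
$\sqrt{Y + h{\left(95 \right)}} = \sqrt{12701 + 95} = \sqrt{12796} = 2 \sqrt{3199}$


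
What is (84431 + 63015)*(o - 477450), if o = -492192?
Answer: -142969834332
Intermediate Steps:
(84431 + 63015)*(o - 477450) = (84431 + 63015)*(-492192 - 477450) = 147446*(-969642) = -142969834332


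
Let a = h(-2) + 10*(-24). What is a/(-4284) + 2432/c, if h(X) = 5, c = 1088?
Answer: 9811/4284 ≈ 2.2901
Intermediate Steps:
a = -235 (a = 5 + 10*(-24) = 5 - 240 = -235)
a/(-4284) + 2432/c = -235/(-4284) + 2432/1088 = -235*(-1/4284) + 2432*(1/1088) = 235/4284 + 38/17 = 9811/4284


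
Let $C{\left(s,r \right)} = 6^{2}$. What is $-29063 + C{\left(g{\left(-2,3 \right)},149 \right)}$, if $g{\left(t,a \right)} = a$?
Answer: $-29027$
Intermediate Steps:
$C{\left(s,r \right)} = 36$
$-29063 + C{\left(g{\left(-2,3 \right)},149 \right)} = -29063 + 36 = -29027$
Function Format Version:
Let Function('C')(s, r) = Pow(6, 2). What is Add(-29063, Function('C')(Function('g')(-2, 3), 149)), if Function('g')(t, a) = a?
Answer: -29027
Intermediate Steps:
Function('C')(s, r) = 36
Add(-29063, Function('C')(Function('g')(-2, 3), 149)) = Add(-29063, 36) = -29027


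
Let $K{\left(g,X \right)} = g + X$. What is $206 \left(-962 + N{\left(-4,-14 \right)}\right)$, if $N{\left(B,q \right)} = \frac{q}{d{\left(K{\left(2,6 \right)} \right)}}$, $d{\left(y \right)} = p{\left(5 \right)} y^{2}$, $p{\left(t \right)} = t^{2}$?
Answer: $- \frac{79269521}{400} \approx -1.9817 \cdot 10^{5}$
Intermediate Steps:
$K{\left(g,X \right)} = X + g$
$d{\left(y \right)} = 25 y^{2}$ ($d{\left(y \right)} = 5^{2} y^{2} = 25 y^{2}$)
$N{\left(B,q \right)} = \frac{q}{1600}$ ($N{\left(B,q \right)} = \frac{q}{25 \left(6 + 2\right)^{2}} = \frac{q}{25 \cdot 8^{2}} = \frac{q}{25 \cdot 64} = \frac{q}{1600}$)
$206 \left(-962 + N{\left(-4,-14 \right)}\right) = 206 \left(-962 + \frac{1}{1600} \left(-14\right)\right) = 206 \left(-962 - \frac{7}{800}\right) = 206 \left(- \frac{769607}{800}\right) = - \frac{79269521}{400}$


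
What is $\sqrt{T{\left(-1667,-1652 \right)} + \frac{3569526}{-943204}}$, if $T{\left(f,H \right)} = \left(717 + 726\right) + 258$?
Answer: $\frac{3 \sqrt{41941674392542}}{471602} \approx 41.197$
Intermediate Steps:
$T{\left(f,H \right)} = 1701$ ($T{\left(f,H \right)} = 1443 + 258 = 1701$)
$\sqrt{T{\left(-1667,-1652 \right)} + \frac{3569526}{-943204}} = \sqrt{1701 + \frac{3569526}{-943204}} = \sqrt{1701 + 3569526 \left(- \frac{1}{943204}\right)} = \sqrt{1701 - \frac{1784763}{471602}} = \sqrt{\frac{800410239}{471602}} = \frac{3 \sqrt{41941674392542}}{471602}$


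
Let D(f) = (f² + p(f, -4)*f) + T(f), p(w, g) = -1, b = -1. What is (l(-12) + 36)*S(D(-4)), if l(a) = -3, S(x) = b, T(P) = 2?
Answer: -33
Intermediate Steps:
D(f) = 2 + f² - f (D(f) = (f² - f) + 2 = 2 + f² - f)
S(x) = -1
(l(-12) + 36)*S(D(-4)) = (-3 + 36)*(-1) = 33*(-1) = -33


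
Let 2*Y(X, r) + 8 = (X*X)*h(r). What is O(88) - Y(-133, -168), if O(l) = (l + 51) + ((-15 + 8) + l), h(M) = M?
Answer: 1486100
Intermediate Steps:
Y(X, r) = -4 + r*X**2/2 (Y(X, r) = -4 + ((X*X)*r)/2 = -4 + (X**2*r)/2 = -4 + (r*X**2)/2 = -4 + r*X**2/2)
O(l) = 44 + 2*l (O(l) = (51 + l) + (-7 + l) = 44 + 2*l)
O(88) - Y(-133, -168) = (44 + 2*88) - (-4 + (1/2)*(-168)*(-133)**2) = (44 + 176) - (-4 + (1/2)*(-168)*17689) = 220 - (-4 - 1485876) = 220 - 1*(-1485880) = 220 + 1485880 = 1486100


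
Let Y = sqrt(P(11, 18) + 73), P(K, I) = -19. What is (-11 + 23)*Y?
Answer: 36*sqrt(6) ≈ 88.182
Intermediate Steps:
Y = 3*sqrt(6) (Y = sqrt(-19 + 73) = sqrt(54) = 3*sqrt(6) ≈ 7.3485)
(-11 + 23)*Y = (-11 + 23)*(3*sqrt(6)) = 12*(3*sqrt(6)) = 36*sqrt(6)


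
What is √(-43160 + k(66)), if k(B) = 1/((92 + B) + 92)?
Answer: I*√107899990/50 ≈ 207.75*I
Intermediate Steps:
k(B) = 1/(184 + B)
√(-43160 + k(66)) = √(-43160 + 1/(184 + 66)) = √(-43160 + 1/250) = √(-10789999/250) = I*√107899990/50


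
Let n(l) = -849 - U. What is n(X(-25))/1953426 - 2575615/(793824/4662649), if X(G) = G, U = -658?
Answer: -3909843575619206149/258446073504 ≈ -1.5128e+7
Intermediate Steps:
n(l) = -191 (n(l) = -849 - 1*(-658) = -849 + 658 = -191)
n(X(-25))/1953426 - 2575615/(793824/4662649) = -191/1953426 - 2575615/(793824/4662649) = -191*1/1953426 - 2575615/(793824*(1/4662649)) = -191/1953426 - 2575615/793824/4662649 = -191/1953426 - 2575615*4662649/793824 = -191/1953426 - 12009188704135/793824 = -3909843575619206149/258446073504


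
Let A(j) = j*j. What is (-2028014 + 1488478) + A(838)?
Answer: 162708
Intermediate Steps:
A(j) = j²
(-2028014 + 1488478) + A(838) = (-2028014 + 1488478) + 838² = -539536 + 702244 = 162708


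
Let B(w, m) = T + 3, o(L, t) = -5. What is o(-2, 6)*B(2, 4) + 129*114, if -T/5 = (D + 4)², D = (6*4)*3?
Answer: 159091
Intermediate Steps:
D = 72 (D = 24*3 = 72)
T = -28880 (T = -5*(72 + 4)² = -5*76² = -5*5776 = -28880)
B(w, m) = -28877 (B(w, m) = -28880 + 3 = -28877)
o(-2, 6)*B(2, 4) + 129*114 = -5*(-28877) + 129*114 = 144385 + 14706 = 159091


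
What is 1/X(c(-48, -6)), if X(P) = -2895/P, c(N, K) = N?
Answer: 16/965 ≈ 0.016580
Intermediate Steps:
1/X(c(-48, -6)) = 1/(-2895/(-48)) = 1/(-2895*(-1/48)) = 1/(965/16) = 16/965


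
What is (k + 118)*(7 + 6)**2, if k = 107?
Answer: 38025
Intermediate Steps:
(k + 118)*(7 + 6)**2 = (107 + 118)*(7 + 6)**2 = 225*13**2 = 225*169 = 38025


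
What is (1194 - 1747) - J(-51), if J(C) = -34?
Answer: -519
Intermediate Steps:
(1194 - 1747) - J(-51) = (1194 - 1747) - 1*(-34) = -553 + 34 = -519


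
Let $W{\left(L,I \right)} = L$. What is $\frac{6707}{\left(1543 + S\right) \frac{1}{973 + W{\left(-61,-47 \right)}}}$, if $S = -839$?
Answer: $\frac{382299}{44} \approx 8688.6$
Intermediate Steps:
$\frac{6707}{\left(1543 + S\right) \frac{1}{973 + W{\left(-61,-47 \right)}}} = \frac{6707}{\left(1543 - 839\right) \frac{1}{973 - 61}} = \frac{6707}{704 \cdot \frac{1}{912}} = \frac{6707}{\frac{44}{57}} = 6707 \cdot \frac{57}{44} = \frac{382299}{44}$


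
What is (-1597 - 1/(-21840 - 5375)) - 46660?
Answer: -1313314254/27215 ≈ -48257.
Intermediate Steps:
(-1597 - 1/(-21840 - 5375)) - 46660 = (-1597 - 1/(-27215)) - 46660 = (-1597 - 1*(-1/27215)) - 46660 = (-1597 + 1/27215) - 46660 = -43462354/27215 - 46660 = -1313314254/27215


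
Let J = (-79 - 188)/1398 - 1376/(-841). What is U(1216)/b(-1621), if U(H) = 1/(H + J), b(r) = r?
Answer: -391906/773418106123 ≈ -5.0672e-7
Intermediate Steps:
J = 566367/391906 (J = -267*1/1398 - 1376*(-1/841) = -89/466 + 1376/841 = 566367/391906 ≈ 1.4452)
U(H) = 1/(566367/391906 + H) (U(H) = 1/(H + 566367/391906) = 1/(566367/391906 + H))
U(1216)/b(-1621) = (391906/(566367 + 391906*1216))/(-1621) = (391906/(566367 + 476557696))*(-1/1621) = (391906/477124063)*(-1/1621) = -391906/773418106123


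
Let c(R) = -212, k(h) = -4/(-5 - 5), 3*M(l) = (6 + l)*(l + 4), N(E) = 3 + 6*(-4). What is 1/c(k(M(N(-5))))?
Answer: -1/212 ≈ -0.0047170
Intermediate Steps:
N(E) = -21 (N(E) = 3 - 24 = -21)
M(l) = (4 + l)*(6 + l)/3 (M(l) = ((6 + l)*(l + 4))/3 = ((6 + l)*(4 + l))/3 = ((4 + l)*(6 + l))/3 = (4 + l)*(6 + l)/3)
k(h) = ⅖ (k(h) = -4/(-10) = -⅒*(-4) = ⅖)
1/c(k(M(N(-5)))) = 1/(-212) = -1/212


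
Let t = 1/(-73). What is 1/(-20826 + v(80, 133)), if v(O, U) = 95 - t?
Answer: -73/1513362 ≈ -4.8237e-5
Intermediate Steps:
t = -1/73 ≈ -0.013699
v(O, U) = 6936/73 (v(O, U) = 95 - 1*(-1/73) = 95 + 1/73 = 6936/73)
1/(-20826 + v(80, 133)) = 1/(-20826 + 6936/73) = 1/(-1513362/73) = -73/1513362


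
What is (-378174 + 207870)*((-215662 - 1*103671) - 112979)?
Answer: 73624462848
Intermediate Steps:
(-378174 + 207870)*((-215662 - 1*103671) - 112979) = -170304*((-215662 - 103671) - 112979) = -170304*(-319333 - 112979) = -170304*(-432312) = 73624462848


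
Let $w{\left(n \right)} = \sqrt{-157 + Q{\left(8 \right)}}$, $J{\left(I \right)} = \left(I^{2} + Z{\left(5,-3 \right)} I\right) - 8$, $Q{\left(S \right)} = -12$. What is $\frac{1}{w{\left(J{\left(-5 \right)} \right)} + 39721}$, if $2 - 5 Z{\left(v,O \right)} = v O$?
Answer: $\frac{39721}{1577758010} - \frac{13 i}{1577758010} \approx 2.5176 \cdot 10^{-5} - 8.2395 \cdot 10^{-9} i$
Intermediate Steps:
$Z{\left(v,O \right)} = \frac{2}{5} - \frac{O v}{5}$ ($Z{\left(v,O \right)} = \frac{2}{5} - \frac{v O}{5} = \frac{2}{5} - \frac{O v}{5}$)
$J{\left(I \right)} = -8 + I^{2} + \frac{17 I}{5}$ ($J{\left(I \right)} = \left(I^{2} + \left(\frac{2}{5} - \left(- \frac{3}{5}\right) 5\right) I\right) - 8 = \left(I^{2} + \left(\frac{2}{5} + 3\right) I\right) - 8 = \left(I^{2} + \frac{17 I}{5}\right) - 8 = -8 + I^{2} + \frac{17 I}{5}$)
$w{\left(n \right)} = 13 i$ ($w{\left(n \right)} = \sqrt{-157 - 12} = \sqrt{-169} = 13 i$)
$\frac{1}{w{\left(J{\left(-5 \right)} \right)} + 39721} = \frac{1}{13 i + 39721} = \frac{1}{39721 + 13 i} = \frac{39721 - 13 i}{1577758010}$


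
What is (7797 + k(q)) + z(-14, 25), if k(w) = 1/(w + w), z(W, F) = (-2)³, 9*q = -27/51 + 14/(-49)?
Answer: 1509995/194 ≈ 7783.5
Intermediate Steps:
q = -97/1071 (q = (-27/51 + 14/(-49))/9 = (-27*1/51 + 14*(-1/49))/9 = (-9/17 - 2/7)/9 = (⅑)*(-97/119) = -97/1071 ≈ -0.090569)
z(W, F) = -8
k(w) = 1/(2*w)
(7797 + k(q)) + z(-14, 25) = (7797 + 1/(2*(-97/1071))) - 8 = (7797 + (½)*(-1071/97)) - 8 = (7797 - 1071/194) - 8 = 1511547/194 - 8 = 1509995/194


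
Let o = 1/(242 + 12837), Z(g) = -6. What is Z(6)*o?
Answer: -6/13079 ≈ -0.00045875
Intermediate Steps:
o = 1/13079 ≈ 7.6458e-5
Z(6)*o = -6*1/13079 = -6/13079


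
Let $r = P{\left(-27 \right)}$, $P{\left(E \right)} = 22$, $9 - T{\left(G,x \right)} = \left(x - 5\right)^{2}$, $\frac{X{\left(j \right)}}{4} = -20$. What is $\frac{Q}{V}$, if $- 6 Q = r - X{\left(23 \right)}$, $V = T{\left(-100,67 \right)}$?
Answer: $\frac{17}{3835} \approx 0.0044329$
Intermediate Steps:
$X{\left(j \right)} = -80$ ($X{\left(j \right)} = 4 \left(-20\right) = -80$)
$T{\left(G,x \right)} = 9 - \left(-5 + x\right)^{2}$ ($T{\left(G,x \right)} = 9 - \left(x - 5\right)^{2} = 9 - \left(-5 + x\right)^{2}$)
$r = 22$
$V = -3835$ ($V = 9 - \left(-5 + 67\right)^{2} = 9 - 62^{2} = 9 - 3844 = -3835$)
$Q = -17$ ($Q = - \frac{22 - -80}{6} = - \frac{22 + 80}{6} = \left(- \frac{1}{6}\right) 102 = -17$)
$\frac{Q}{V} = - \frac{17}{-3835} = \left(-17\right) \left(- \frac{1}{3835}\right) = \frac{17}{3835}$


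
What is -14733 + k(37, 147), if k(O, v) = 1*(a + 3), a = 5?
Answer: -14725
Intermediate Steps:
k(O, v) = 8 (k(O, v) = 1*(5 + 3) = 1*8 = 8)
-14733 + k(37, 147) = -14733 + 8 = -14725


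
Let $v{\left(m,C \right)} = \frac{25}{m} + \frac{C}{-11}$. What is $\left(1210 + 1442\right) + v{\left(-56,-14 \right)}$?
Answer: $\frac{1634141}{616} \approx 2652.8$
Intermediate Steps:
$v{\left(m,C \right)} = \frac{25}{m} - \frac{C}{11}$ ($v{\left(m,C \right)} = \frac{25}{m} + C \left(- \frac{1}{11}\right) = \frac{25}{m} - \frac{C}{11}$)
$\left(1210 + 1442\right) + v{\left(-56,-14 \right)} = \left(1210 + 1442\right) + \left(\frac{25}{-56} - - \frac{14}{11}\right) = 2652 + \left(25 \left(- \frac{1}{56}\right) + \frac{14}{11}\right) = 2652 + \left(- \frac{25}{56} + \frac{14}{11}\right) = 2652 + \frac{509}{616} = \frac{1634141}{616}$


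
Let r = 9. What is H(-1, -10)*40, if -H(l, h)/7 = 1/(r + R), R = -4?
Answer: -56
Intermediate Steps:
H(l, h) = -7/5 (H(l, h) = -7/(9 - 4) = -7/5)
H(-1, -10)*40 = -7/5*40 = -56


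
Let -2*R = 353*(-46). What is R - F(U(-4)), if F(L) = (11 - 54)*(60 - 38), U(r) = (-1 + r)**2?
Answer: 9065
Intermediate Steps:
F(L) = -946 (F(L) = -43*22 = -946)
R = 8119 (R = -353*(-46)/2 = -1/2*(-16238) = 8119)
R - F(U(-4)) = 8119 - 1*(-946) = 8119 + 946 = 9065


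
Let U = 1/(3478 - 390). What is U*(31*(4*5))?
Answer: 155/772 ≈ 0.20078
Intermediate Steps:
U = 1/3088 ≈ 0.00032383
U*(31*(4*5)) = (31*(4*5))/3088 = (31*20)/3088 = (1/3088)*620 = 155/772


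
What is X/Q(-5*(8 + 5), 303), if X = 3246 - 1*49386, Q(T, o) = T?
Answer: 9228/13 ≈ 709.85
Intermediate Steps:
X = -46140 (X = 3246 - 49386 = -46140)
X/Q(-5*(8 + 5), 303) = -46140*(-1/(5*(8 + 5))) = -46140/((-5*13)) = -46140/(-65) = -46140*(-1/65) = 9228/13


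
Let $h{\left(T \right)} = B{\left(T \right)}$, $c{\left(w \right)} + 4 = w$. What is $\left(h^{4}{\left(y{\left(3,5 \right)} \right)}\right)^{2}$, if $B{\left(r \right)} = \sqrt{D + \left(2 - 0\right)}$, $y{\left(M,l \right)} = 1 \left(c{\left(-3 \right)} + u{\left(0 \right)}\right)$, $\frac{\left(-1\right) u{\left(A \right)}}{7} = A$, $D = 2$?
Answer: $256$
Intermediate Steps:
$c{\left(w \right)} = -4 + w$
$u{\left(A \right)} = - 7 A$
$y{\left(M,l \right)} = -7$ ($y{\left(M,l \right)} = 1 \left(\left(-4 - 3\right) - 0\right) = 1 \left(-7 + 0\right) = 1 \left(-7\right) = -7$)
$B{\left(r \right)} = 2$ ($B{\left(r \right)} = \sqrt{2 + \left(2 - 0\right)} = \sqrt{2 + \left(2 + 0\right)} = \sqrt{2 + 2} = \sqrt{4} = 2$)
$h{\left(T \right)} = 2$
$\left(h^{4}{\left(y{\left(3,5 \right)} \right)}\right)^{2} = \left(2^{4}\right)^{2} = 16^{2} = 256$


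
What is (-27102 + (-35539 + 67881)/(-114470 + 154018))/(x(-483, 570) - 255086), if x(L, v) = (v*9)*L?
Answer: 535898777/54039890024 ≈ 0.0099167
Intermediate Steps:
x(L, v) = 9*L*v (x(L, v) = (9*v)*L = 9*L*v)
(-27102 + (-35539 + 67881)/(-114470 + 154018))/(x(-483, 570) - 255086) = (-27102 + (-35539 + 67881)/(-114470 + 154018))/(9*(-483)*570 - 255086) = (-27102 + 32342/39548)/(-2477790 - 255086) = (-27102 + 32342*(1/39548))/(-2732876) = (-27102 + 16171/19774)*(-1/2732876) = -535898777/19774*(-1/2732876) = 535898777/54039890024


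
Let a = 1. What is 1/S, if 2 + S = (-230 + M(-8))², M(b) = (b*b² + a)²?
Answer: 1/68064113879 ≈ 1.4692e-11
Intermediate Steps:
M(b) = (1 + b³)² (M(b) = (b*b² + 1)² = (b³ + 1)² = (1 + b³)²)
S = 68064113879 (S = -2 + (-230 + (1 + (-8)³)²)² = -2 + (-230 + (1 - 512)²)² = -2 + (-230 + (-511)²)² = -2 + (-230 + 261121)² = -2 + 260891² = -2 + 68064113881 = 68064113879)
1/S = 1/68064113879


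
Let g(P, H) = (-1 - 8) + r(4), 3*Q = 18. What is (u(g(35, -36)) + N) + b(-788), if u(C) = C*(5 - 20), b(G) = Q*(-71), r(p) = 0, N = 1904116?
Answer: 1903825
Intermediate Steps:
Q = 6 (Q = (⅓)*18 = 6)
g(P, H) = -9 (g(P, H) = (-1 - 8) + 0 = -9 + 0 = -9)
b(G) = -426 (b(G) = 6*(-71) = -426)
u(C) = -15*C (u(C) = C*(-15) = -15*C)
(u(g(35, -36)) + N) + b(-788) = (-15*(-9) + 1904116) - 426 = (135 + 1904116) - 426 = 1904251 - 426 = 1903825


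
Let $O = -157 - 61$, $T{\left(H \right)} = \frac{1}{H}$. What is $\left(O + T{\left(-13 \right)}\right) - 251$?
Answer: $- \frac{6098}{13} \approx -469.08$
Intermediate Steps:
$O = -218$ ($O = -157 - 61 = -218$)
$\left(O + T{\left(-13 \right)}\right) - 251 = \left(-218 + \frac{1}{-13}\right) - 251 = \left(-218 - \frac{1}{13}\right) - 251 = - \frac{2835}{13} - 251 = - \frac{6098}{13}$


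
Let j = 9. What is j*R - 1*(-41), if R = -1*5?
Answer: -4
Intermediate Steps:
R = -5
j*R - 1*(-41) = 9*(-5) - 1*(-41) = -45 + 41 = -4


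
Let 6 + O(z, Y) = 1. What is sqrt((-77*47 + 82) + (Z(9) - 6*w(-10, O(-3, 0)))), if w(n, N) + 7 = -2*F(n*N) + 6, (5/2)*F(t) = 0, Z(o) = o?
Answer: I*sqrt(3522) ≈ 59.346*I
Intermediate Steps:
F(t) = 0 (F(t) = (2/5)*0 = 0)
O(z, Y) = -5 (O(z, Y) = -6 + 1 = -5)
w(n, N) = -1 (w(n, N) = -7 + (-2*0 + 6) = -7 + (0 + 6) = -7 + 6 = -1)
sqrt((-77*47 + 82) + (Z(9) - 6*w(-10, O(-3, 0)))) = sqrt((-77*47 + 82) + (9 - 6*(-1))) = sqrt((-3619 + 82) + (9 + 6)) = sqrt(-3537 + 15) = sqrt(-3522) = I*sqrt(3522)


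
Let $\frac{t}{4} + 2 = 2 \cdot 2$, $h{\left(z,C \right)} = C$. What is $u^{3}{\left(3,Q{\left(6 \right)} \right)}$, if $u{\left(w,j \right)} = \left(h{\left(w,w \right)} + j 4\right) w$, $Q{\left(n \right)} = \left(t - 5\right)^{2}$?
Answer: $1601613$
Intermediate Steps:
$t = 8$ ($t = -8 + 4 \cdot 2 \cdot 2 = -8 + 4 \cdot 4 = -8 + 16 = 8$)
$Q{\left(n \right)} = 9$ ($Q{\left(n \right)} = \left(8 - 5\right)^{2} = 3^{2} = 9$)
$u{\left(w,j \right)} = w \left(w + 4 j\right)$ ($u{\left(w,j \right)} = \left(w + j 4\right) w = \left(w + 4 j\right) w = w \left(w + 4 j\right)$)
$u^{3}{\left(3,Q{\left(6 \right)} \right)} = \left(3 \left(3 + 4 \cdot 9\right)\right)^{3} = \left(3 \left(3 + 36\right)\right)^{3} = \left(3 \cdot 39\right)^{3} = 117^{3} = 1601613$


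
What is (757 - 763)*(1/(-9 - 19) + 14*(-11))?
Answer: 12939/14 ≈ 924.21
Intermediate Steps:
(757 - 763)*(1/(-9 - 19) + 14*(-11)) = -6*(1/(-28) - 154) = -6*(-1/28 - 154) = -6*(-4313/28) = 12939/14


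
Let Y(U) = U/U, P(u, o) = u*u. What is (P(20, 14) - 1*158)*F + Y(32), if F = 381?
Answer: 92203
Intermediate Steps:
P(u, o) = u²
Y(U) = 1
(P(20, 14) - 1*158)*F + Y(32) = (20² - 1*158)*381 + 1 = (400 - 158)*381 + 1 = 242*381 + 1 = 92202 + 1 = 92203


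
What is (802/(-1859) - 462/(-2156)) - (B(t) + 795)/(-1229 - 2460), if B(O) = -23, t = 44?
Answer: -107781/13715702 ≈ -0.0078582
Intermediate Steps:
(802/(-1859) - 462/(-2156)) - (B(t) + 795)/(-1229 - 2460) = (802/(-1859) - 462/(-2156)) - (-23 + 795)/(-1229 - 2460) = (802*(-1/1859) - 462*(-1/2156)) - 772/(-3689) = (-802/1859 + 3/14) - 772*(-1)/3689 = -5651/26026 - 1*(-772/3689) = -5651/26026 + 772/3689 = -107781/13715702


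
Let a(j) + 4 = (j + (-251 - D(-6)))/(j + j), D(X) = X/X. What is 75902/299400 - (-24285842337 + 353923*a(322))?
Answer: 83623325664840023/3443100 ≈ 2.4287e+10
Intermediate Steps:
D(X) = 1
a(j) = -4 + (-252 + j)/(2*j) (a(j) = -4 + (j + (-251 - 1*1))/(j + j) = -4 + (j + (-251 - 1))/((2*j)) = -4 + (j - 252)*(1/(2*j)) = -4 + (-252 + j)*(1/(2*j)) = -4 + (-252 + j)/(2*j))
75902/299400 - (-24285842337 + 353923*a(322)) = 75902/299400 - (-48574162135/2 - 3185307/23) = 75902*(1/299400) - (-48574162135/2 - 3185307/23) = 37951/149700 - 353923/(1/((-7/2 - 9/23) - 68619)) = 37951/149700 - 353923/(1/(-179/46 - 68619)) = 37951/149700 - 353923/(1/(-3156653/46)) = 37951/149700 - 353923/(-46/3156653) = 37951/149700 - 353923*(-3156653/46) = 37951/149700 + 1117212099719/46 = 83623325664840023/3443100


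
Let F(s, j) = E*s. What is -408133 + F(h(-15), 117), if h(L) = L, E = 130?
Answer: -410083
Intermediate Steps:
F(s, j) = 130*s
-408133 + F(h(-15), 117) = -408133 + 130*(-15) = -408133 - 1950 = -410083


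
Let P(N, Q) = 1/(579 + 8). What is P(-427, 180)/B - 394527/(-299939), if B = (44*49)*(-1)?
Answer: 499302024505/379594400108 ≈ 1.3154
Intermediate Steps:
B = -2156 (B = 2156*(-1) = -2156)
P(N, Q) = 1/587
P(-427, 180)/B - 394527/(-299939) = (1/587)/(-2156) - 394527/(-299939) = (1/587)*(-1/2156) - 394527*(-1/299939) = -1/1265572 + 394527/299939 = 499302024505/379594400108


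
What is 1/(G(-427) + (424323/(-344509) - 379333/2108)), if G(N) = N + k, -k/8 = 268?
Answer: -726224972/1998702508393 ≈ -0.00036335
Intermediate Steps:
k = -2144 (k = -8*268 = -2144)
G(N) = -2144 + N (G(N) = N - 2144 = -2144 + N)
1/(G(-427) + (424323/(-344509) - 379333/2108)) = 1/((-2144 - 427) + (424323/(-344509) - 379333/2108)) = 1/(-2571 + (424323*(-1/344509) - 379333*1/2108)) = 1/(-2571 + (-424323/344509 - 379333/2108)) = 1/(-2571 - 131578105381/726224972) = 1/(-1998702508393/726224972) = -726224972/1998702508393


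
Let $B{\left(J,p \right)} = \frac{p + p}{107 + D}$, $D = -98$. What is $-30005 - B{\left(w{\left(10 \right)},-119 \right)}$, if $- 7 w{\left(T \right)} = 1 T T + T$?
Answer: $- \frac{269807}{9} \approx -29979.0$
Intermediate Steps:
$w{\left(T \right)} = - \frac{T}{7} - \frac{T^{2}}{7}$ ($w{\left(T \right)} = - \frac{1 T T + T}{7} = - \frac{T T + T}{7} = - \frac{T^{2} + T}{7} = - \frac{T + T^{2}}{7} = - \frac{T}{7} - \frac{T^{2}}{7}$)
$B{\left(J,p \right)} = \frac{2 p}{9}$ ($B{\left(J,p \right)} = \frac{p + p}{107 - 98} = \frac{2 p}{9}$)
$-30005 - B{\left(w{\left(10 \right)},-119 \right)} = -30005 - \frac{2}{9} \left(-119\right) = -30005 - - \frac{238}{9} = -30005 + \frac{238}{9} = - \frac{269807}{9}$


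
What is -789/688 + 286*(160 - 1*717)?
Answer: -109600565/688 ≈ -1.5930e+5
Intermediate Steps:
-789/688 + 286*(160 - 1*717) = -789*1/688 + 286*(160 - 717) = -789/688 + 286*(-557) = -789/688 - 159302 = -109600565/688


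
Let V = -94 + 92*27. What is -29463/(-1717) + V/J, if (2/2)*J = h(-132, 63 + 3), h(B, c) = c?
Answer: 3024094/56661 ≈ 53.372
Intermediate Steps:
V = 2390 (V = -94 + 2484 = 2390)
J = 66 (J = 63 + 3 = 66)
-29463/(-1717) + V/J = -29463/(-1717) + 2390/66 = -29463*(-1/1717) + 2390*(1/66) = 29463/1717 + 1195/33 = 3024094/56661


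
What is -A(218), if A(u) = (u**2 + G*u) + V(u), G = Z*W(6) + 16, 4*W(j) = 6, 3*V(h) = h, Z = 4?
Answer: -157178/3 ≈ -52393.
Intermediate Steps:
V(h) = h/3
W(j) = 3/2 (W(j) = (1/4)*6 = 3/2)
G = 22 (G = 4*(3/2) + 16 = 6 + 16 = 22)
A(u) = u**2 + 67*u/3 (A(u) = (u**2 + 22*u) + u/3 = u**2 + 67*u/3)
-A(218) = -218*(67 + 3*218)/3 = -218*(67 + 654)/3 = -218*721/3 = -1*157178/3 = -157178/3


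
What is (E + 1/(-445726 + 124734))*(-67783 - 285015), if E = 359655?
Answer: -20364625590309841/160496 ≈ -1.2689e+11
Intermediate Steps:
(E + 1/(-445726 + 124734))*(-67783 - 285015) = (359655 + 1/(-445726 + 124734))*(-67783 - 285015) = (359655 + 1/(-320992))*(-352798) = (359655 - 1/320992)*(-352798) = (115446377759/320992)*(-352798) = -20364625590309841/160496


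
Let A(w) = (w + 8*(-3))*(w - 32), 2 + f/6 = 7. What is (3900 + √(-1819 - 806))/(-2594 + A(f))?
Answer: -1950/1303 - 5*I*√105/2606 ≈ -1.4965 - 0.01966*I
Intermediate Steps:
f = 30 (f = -12 + 6*7 = -12 + 42 = 30)
A(w) = (-32 + w)*(-24 + w) (A(w) = (w - 24)*(-32 + w) = (-24 + w)*(-32 + w) = (-32 + w)*(-24 + w))
(3900 + √(-1819 - 806))/(-2594 + A(f)) = (3900 + √(-1819 - 806))/(-2594 + (768 + 30² - 56*30)) = (3900 + √(-2625))/(-2594 + (768 + 900 - 1680)) = (3900 + 5*I*√105)/(-2594 - 12) = (3900 + 5*I*√105)/(-2606) = (3900 + 5*I*√105)*(-1/2606) = -1950/1303 - 5*I*√105/2606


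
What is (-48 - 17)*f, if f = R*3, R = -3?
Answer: 585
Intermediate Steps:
f = -9 (f = -3*3 = -9)
(-48 - 17)*f = (-48 - 17)*(-9) = -65*(-9) = 585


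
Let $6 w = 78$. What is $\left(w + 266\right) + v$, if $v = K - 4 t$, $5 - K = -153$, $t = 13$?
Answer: $385$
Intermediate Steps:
$w = 13$ ($w = \frac{1}{6} \cdot 78 = 13$)
$K = 158$ ($K = 5 - -153 = 5 + 153 = 158$)
$v = 106$ ($v = 158 - 4 \cdot 13 = 158 - 52 = 106$)
$\left(w + 266\right) + v = \left(13 + 266\right) + 106 = 279 + 106 = 385$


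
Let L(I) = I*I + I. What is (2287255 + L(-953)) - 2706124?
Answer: 488387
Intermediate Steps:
L(I) = I + I² (L(I) = I² + I = I + I²)
(2287255 + L(-953)) - 2706124 = (2287255 - 953*(1 - 953)) - 2706124 = (2287255 - 953*(-952)) - 2706124 = (2287255 + 907256) - 2706124 = 3194511 - 2706124 = 488387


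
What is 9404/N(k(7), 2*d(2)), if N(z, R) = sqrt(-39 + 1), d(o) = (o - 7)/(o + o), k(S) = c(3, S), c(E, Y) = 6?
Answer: -4702*I*sqrt(38)/19 ≈ -1525.5*I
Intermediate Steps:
k(S) = 6
d(o) = (-7 + o)/(2*o) (d(o) = (-7 + o)/((2*o)) = (-7 + o)*(1/(2*o)) = (-7 + o)/(2*o))
N(z, R) = I*sqrt(38) (N(z, R) = sqrt(-38) = I*sqrt(38))
9404/N(k(7), 2*d(2)) = 9404/((I*sqrt(38))) = 9404*(-I*sqrt(38)/38) = -4702*I*sqrt(38)/19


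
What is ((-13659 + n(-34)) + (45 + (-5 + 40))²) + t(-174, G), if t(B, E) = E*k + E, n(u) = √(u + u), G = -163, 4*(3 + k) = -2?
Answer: -13703/2 + 2*I*√17 ≈ -6851.5 + 8.2462*I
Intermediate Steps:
k = -7/2 (k = -3 + (¼)*(-2) = -3 - ½ = -7/2 ≈ -3.5000)
n(u) = √2*√u (n(u) = √(2*u) = √2*√u)
t(B, E) = -5*E/2 (t(B, E) = E*(-7/2) + E = -7*E/2 + E = -5*E/2)
((-13659 + n(-34)) + (45 + (-5 + 40))²) + t(-174, G) = ((-13659 + √2*√(-34)) + (45 + (-5 + 40))²) - 5/2*(-163) = ((-13659 + √2*(I*√34)) + (45 + 35)²) + 815/2 = ((-13659 + 2*I*√17) + 80²) + 815/2 = ((-13659 + 2*I*√17) + 6400) + 815/2 = (-7259 + 2*I*√17) + 815/2 = -13703/2 + 2*I*√17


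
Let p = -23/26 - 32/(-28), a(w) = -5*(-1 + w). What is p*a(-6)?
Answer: 235/26 ≈ 9.0385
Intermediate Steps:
a(w) = 5 - 5*w
p = 47/182 (p = -23*1/26 - 32*(-1/28) = -23/26 + 8/7 = 47/182 ≈ 0.25824)
p*a(-6) = 47*(5 - 5*(-6))/182 = 47*(5 + 30)/182 = (47/182)*35 = 235/26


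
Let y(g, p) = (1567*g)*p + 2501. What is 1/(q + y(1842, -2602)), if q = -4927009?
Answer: -1/7515373736 ≈ -1.3306e-10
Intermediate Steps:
y(g, p) = 2501 + 1567*g*p (y(g, p) = 1567*g*p + 2501 = 2501 + 1567*g*p)
1/(q + y(1842, -2602)) = 1/(-4927009 + (2501 + 1567*1842*(-2602))) = 1/(-4927009 + (2501 - 7510449228)) = 1/(-4927009 - 7510446727) = 1/(-7515373736) = -1/7515373736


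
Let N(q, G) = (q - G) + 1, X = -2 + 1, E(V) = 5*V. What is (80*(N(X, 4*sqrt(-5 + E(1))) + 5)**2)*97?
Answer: 194000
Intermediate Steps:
X = -1
N(q, G) = 1 + q - G
(80*(N(X, 4*sqrt(-5 + E(1))) + 5)**2)*97 = (80*((1 - 1 - 4*sqrt(-5 + 5*1)) + 5)**2)*97 = (80*((1 - 1 - 4*sqrt(-5 + 5)) + 5)**2)*97 = (80*((1 - 1 - 4*sqrt(0)) + 5)**2)*97 = (80*((1 - 1 - 4*0) + 5)**2)*97 = (80*((1 - 1 - 1*0) + 5)**2)*97 = (80*((1 - 1 + 0) + 5)**2)*97 = (80*(0 + 5)**2)*97 = (80*5**2)*97 = (80*25)*97 = 2000*97 = 194000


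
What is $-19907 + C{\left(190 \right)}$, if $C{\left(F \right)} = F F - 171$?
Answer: $16022$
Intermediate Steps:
$C{\left(F \right)} = -171 + F^{2}$ ($C{\left(F \right)} = F^{2} - 171 = -171 + F^{2}$)
$-19907 + C{\left(190 \right)} = -19907 - \left(171 - 190^{2}\right) = -19907 + \left(-171 + 36100\right) = -19907 + 35929 = 16022$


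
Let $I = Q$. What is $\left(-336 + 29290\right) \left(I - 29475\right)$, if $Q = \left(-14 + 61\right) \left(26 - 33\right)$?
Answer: $-862945016$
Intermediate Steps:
$Q = -329$ ($Q = 47 \left(26 - 33\right) = 47 \left(-7\right) = -329$)
$I = -329$
$\left(-336 + 29290\right) \left(I - 29475\right) = \left(-336 + 29290\right) \left(-329 - 29475\right) = 28954 \left(-29804\right) = -862945016$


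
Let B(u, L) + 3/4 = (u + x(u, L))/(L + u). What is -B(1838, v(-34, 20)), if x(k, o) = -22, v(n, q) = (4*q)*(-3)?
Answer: -1235/3196 ≈ -0.38642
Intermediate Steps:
v(n, q) = -12*q
B(u, L) = -¾ + (-22 + u)/(L + u) (B(u, L) = -¾ + (u - 22)/(L + u) = -¾ + (-22 + u)/(L + u))
-B(1838, v(-34, 20)) = -(-88 + 1838 - (-36)*20)/(4*(-12*20 + 1838)) = -(-88 + 1838 - 3*(-240))/(4*(-240 + 1838)) = -(-88 + 1838 + 720)/(4*1598) = -2470/(4*1598) = -1*1235/3196 = -1235/3196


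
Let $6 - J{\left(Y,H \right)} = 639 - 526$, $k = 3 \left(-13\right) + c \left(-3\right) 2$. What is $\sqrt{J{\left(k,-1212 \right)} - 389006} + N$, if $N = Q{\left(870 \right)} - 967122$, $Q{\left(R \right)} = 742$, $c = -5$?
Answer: $-966380 + i \sqrt{389113} \approx -9.6638 \cdot 10^{5} + 623.79 i$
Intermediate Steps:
$k = -9$ ($k = 3 \left(-13\right) + \left(-5\right) \left(-3\right) 2 = -39 + 15 \cdot 2 = -39 + 30 = -9$)
$J{\left(Y,H \right)} = -107$ ($J{\left(Y,H \right)} = 6 - \left(639 - 526\right) = 6 - 113 = -107$)
$N = -966380$ ($N = 742 - 967122 = -966380$)
$\sqrt{J{\left(k,-1212 \right)} - 389006} + N = \sqrt{-107 - 389006} - 966380 = \sqrt{-389113} - 966380 = i \sqrt{389113} - 966380 = -966380 + i \sqrt{389113}$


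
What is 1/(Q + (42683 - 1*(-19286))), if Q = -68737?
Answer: -1/6768 ≈ -0.00014775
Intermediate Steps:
1/(Q + (42683 - 1*(-19286))) = 1/(-68737 + (42683 - 1*(-19286))) = 1/(-68737 + (42683 + 19286)) = 1/(-68737 + 61969) = 1/(-6768) = -1/6768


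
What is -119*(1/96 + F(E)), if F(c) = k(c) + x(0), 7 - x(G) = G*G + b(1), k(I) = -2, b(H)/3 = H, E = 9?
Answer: -22967/96 ≈ -239.24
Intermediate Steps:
b(H) = 3*H
x(G) = 4 - G² (x(G) = 7 - (G*G + 3*1) = 7 - (G² + 3) = 7 - (3 + G²) = 7 + (-3 - G²) = 4 - G²)
F(c) = 2 (F(c) = -2 + (4 - 1*0²) = -2 + (4 - 1*0) = -2 + (4 + 0) = -2 + 4 = 2)
-119*(1/96 + F(E)) = -119*(1/96 + 2) = -119*193/96 = -22967/96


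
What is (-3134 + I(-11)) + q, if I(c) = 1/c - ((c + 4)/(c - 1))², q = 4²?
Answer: -4939595/1584 ≈ -3118.4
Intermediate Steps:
q = 16
I(c) = 1/c - (4 + c)²/(-1 + c)² (I(c) = 1/c - ((4 + c)/(-1 + c))² = 1/c - (4 + c)²/(-1 + c)²)
(-3134 + I(-11)) + q = (-3134 + (1/(-11) - (4 - 11)²/(-1 - 11)²)) + 16 = (-3134 + (-1/11 - 1*(-7)²/(-12)²)) + 16 = (-3134 + (-1/11 - 1*1/144*49)) + 16 = (-3134 + (-1/11 - 49/144)) + 16 = (-3134 - 683/1584) + 16 = -4964939/1584 + 16 = -4939595/1584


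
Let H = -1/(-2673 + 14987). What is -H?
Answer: 1/12314 ≈ 8.1208e-5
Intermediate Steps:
H = -1/12314 ≈ -8.1208e-5
-H = -1*(-1/12314) = 1/12314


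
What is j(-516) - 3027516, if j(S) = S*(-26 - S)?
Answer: -3280356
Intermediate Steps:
j(-516) - 3027516 = -1*(-516)*(26 - 516) - 3027516 = -1*(-516)*(-490) - 3027516 = -252840 - 3027516 = -3280356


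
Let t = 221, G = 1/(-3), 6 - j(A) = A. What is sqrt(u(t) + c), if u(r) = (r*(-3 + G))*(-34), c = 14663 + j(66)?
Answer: sqrt(356847)/3 ≈ 199.12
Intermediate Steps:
j(A) = 6 - A
G = -1/3 ≈ -0.33333
c = 14603 (c = 14663 + (6 - 1*66) = 14663 + (6 - 66) = 14663 - 60 = 14603)
u(r) = 340*r/3 (u(r) = (r*(-3 - 1/3))*(-34) = (r*(-10/3))*(-34) = -10*r/3*(-34) = 340*r/3)
sqrt(u(t) + c) = sqrt((340/3)*221 + 14603) = sqrt(75140/3 + 14603) = sqrt(118949/3) = sqrt(356847)/3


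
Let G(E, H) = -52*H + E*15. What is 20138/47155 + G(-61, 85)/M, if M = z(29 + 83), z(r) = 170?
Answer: -49629693/1603270 ≈ -30.955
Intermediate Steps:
G(E, H) = -52*H + 15*E
M = 170
20138/47155 + G(-61, 85)/M = 20138/47155 + (-52*85 + 15*(-61))/170 = 20138*(1/47155) + (-4420 - 915)*(1/170) = 20138/47155 - 5335*1/170 = 20138/47155 - 1067/34 = -49629693/1603270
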